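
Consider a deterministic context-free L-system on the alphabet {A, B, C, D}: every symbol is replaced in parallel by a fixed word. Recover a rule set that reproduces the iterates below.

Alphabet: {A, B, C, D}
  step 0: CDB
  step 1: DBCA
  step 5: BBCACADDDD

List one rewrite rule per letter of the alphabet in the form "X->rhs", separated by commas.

  step 0 ⇒ step 1: CDB ⇒ D·B·CA
    B ↦ CA
    C ↦ D
    D ↦ B
    A ↦ D  (constrained at step 1)

A->D, B->CA, C->D, D->B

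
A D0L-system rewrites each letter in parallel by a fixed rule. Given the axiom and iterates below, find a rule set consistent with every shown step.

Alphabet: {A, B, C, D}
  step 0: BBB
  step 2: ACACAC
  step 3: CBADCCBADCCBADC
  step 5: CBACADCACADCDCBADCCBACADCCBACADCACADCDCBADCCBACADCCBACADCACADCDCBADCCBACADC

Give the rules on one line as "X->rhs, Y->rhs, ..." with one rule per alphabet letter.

A->CB, B->D, C->ADC, D->AC

  step 2 ⇒ step 3: ACACAC ⇒ CB·ADC·CB·ADC·CB·ADC
    A ↦ CB
    C ↦ ADC
    B ↦ D  (constrained at step 0)
    D ↦ AC  (constrained at step 3)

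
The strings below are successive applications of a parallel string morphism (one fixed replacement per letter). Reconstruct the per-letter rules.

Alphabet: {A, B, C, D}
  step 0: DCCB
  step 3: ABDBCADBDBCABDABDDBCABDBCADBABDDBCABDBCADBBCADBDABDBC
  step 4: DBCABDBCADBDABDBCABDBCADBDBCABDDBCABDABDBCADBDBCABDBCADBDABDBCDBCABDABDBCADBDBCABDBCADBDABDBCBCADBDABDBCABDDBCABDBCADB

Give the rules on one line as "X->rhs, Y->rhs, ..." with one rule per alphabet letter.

  step 3 ⇒ step 4: ABDBCADBDBCABDABDDBCABDBCADBABDDBCABDBCADBBCADBDABDBC ⇒ D·BC·ABD·BC·ADB·D·ABD·BC·ABD·BC·ADB·D·BC·ABD·D·BC·ABD·ABD·BC·ADB·D·BC·ABD·BC·ADB·D·ABD·BC·D·BC·ABD·ABD·BC·ADB·D·BC·ABD·BC·ADB·D·ABD·BC·BC·ADB·D·ABD·BC·ABD·D·BC·ABD·BC·ADB
    A ↦ D
    B ↦ BC
    C ↦ ADB
    D ↦ ABD

A->D, B->BC, C->ADB, D->ABD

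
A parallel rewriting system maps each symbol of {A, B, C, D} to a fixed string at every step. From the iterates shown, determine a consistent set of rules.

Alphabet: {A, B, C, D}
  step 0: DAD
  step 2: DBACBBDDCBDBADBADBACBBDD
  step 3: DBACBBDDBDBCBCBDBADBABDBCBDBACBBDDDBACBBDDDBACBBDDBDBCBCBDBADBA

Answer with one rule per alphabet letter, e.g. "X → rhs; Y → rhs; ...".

A->BDD, B->CB, C->BDB, D->DBA

  step 2 ⇒ step 3: DBACBBDDCBDBADBADBACBBDD ⇒ DBA·CB·BDD·BDB·CB·CB·DBA·DBA·BDB·CB·DBA·CB·BDD·DBA·CB·BDD·DBA·CB·BDD·BDB·CB·CB·DBA·DBA
    A ↦ BDD
    B ↦ CB
    C ↦ BDB
    D ↦ DBA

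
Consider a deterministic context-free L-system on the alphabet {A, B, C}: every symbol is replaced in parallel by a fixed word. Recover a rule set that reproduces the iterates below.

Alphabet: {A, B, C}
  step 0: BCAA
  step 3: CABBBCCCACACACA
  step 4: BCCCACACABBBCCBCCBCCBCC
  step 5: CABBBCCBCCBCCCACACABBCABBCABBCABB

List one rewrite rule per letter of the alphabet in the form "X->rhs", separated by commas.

  step 4 ⇒ step 5: BCCCACACABBBCCBCCBCCBCC ⇒ CA·B·B·B·CC·B·CC·B·CC·CA·CA·CA·B·B·CA·B·B·CA·B·B·CA·B·B
    A ↦ CC
    B ↦ CA
    C ↦ B

A->CC, B->CA, C->B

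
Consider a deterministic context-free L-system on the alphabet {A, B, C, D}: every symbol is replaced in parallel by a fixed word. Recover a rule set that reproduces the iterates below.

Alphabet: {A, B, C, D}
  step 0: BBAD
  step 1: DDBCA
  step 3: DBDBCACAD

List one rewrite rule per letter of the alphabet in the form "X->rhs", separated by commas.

A->B, B->D, C->D, D->CA

  step 0 ⇒ step 1: BBAD ⇒ D·D·B·CA
    A ↦ B
    B ↦ D
    D ↦ CA
    C ↦ D  (constrained at step 1)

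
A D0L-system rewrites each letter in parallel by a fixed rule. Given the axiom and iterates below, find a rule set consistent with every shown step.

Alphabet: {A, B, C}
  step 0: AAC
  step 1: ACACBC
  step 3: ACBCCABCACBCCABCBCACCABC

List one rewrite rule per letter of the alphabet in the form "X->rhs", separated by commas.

A->AC, B->CA, C->BC

  step 0 ⇒ step 1: AAC ⇒ AC·AC·BC
    A ↦ AC
    C ↦ BC
    B ↦ CA  (constrained at step 1)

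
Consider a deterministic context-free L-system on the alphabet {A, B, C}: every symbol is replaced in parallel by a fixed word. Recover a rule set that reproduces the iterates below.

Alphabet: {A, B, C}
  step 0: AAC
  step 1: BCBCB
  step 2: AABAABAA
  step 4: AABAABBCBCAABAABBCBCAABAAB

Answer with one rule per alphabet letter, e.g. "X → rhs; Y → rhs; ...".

A->BC, B->AA, C->B

  step 1 ⇒ step 2: BCBCB ⇒ AA·B·AA·B·AA
    B ↦ AA
    C ↦ B
  step 0 ⇒ step 1: AAC ⇒ BC·BC·B
    A ↦ BC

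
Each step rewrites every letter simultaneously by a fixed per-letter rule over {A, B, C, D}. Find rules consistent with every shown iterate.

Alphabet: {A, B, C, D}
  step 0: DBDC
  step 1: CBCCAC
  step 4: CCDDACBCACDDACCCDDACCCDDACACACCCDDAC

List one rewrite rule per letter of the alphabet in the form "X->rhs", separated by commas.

  step 0 ⇒ step 1: DBDC ⇒ C·BC·C·AC
    B ↦ BC
    C ↦ AC
    D ↦ C
    A ↦ DD  (constrained at step 1)

A->DD, B->BC, C->AC, D->C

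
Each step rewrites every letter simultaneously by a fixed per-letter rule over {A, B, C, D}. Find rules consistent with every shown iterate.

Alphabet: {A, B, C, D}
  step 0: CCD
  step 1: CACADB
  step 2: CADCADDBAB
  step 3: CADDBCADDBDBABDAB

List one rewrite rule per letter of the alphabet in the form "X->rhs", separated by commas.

A->D, B->AB, C->CA, D->DB

  step 2 ⇒ step 3: CADCADDBAB ⇒ CA·D·DB·CA·D·DB·DB·AB·D·AB
    A ↦ D
    B ↦ AB
    C ↦ CA
    D ↦ DB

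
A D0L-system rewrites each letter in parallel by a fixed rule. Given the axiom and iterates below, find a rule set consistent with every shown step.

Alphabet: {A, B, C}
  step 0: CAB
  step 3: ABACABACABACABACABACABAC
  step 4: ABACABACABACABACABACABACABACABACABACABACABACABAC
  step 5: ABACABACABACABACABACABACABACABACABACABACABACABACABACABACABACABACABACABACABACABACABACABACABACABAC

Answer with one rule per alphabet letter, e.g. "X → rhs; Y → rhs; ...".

A->AB, B->AC, C->AC

  step 4 ⇒ step 5: ABACABACABACABACABACABACABACABACABACABACABACABAC ⇒ AB·AC·AB·AC·AB·AC·AB·AC·AB·AC·AB·AC·AB·AC·AB·AC·AB·AC·AB·AC·AB·AC·AB·AC·AB·AC·AB·AC·AB·AC·AB·AC·AB·AC·AB·AC·AB·AC·AB·AC·AB·AC·AB·AC·AB·AC·AB·AC
    A ↦ AB
    B ↦ AC
    C ↦ AC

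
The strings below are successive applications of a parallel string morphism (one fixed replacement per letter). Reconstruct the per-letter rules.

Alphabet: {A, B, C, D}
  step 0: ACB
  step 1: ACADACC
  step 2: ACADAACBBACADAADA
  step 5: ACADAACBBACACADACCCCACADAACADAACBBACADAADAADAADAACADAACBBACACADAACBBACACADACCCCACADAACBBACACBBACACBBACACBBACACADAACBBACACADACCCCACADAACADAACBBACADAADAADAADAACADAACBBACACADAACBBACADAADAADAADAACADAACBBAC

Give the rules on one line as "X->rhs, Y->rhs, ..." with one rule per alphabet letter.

A->AC, B->CC, C->ADA, D->BB

  step 1 ⇒ step 2: ACADACC ⇒ AC·ADA·AC·BB·AC·ADA·ADA
    A ↦ AC
    C ↦ ADA
    D ↦ BB
  step 0 ⇒ step 1: ACB ⇒ AC·ADA·CC
    B ↦ CC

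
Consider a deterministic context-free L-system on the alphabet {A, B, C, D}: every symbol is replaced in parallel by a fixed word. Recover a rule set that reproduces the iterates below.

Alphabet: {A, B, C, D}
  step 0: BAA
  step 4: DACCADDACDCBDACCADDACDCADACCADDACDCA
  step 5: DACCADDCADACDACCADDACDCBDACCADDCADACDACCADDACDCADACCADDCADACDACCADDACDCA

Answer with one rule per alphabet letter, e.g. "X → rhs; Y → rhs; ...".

  step 4 ⇒ step 5: DACCADDACDCBDACCADDACDCADACCADDACDCA ⇒ DAC·CA·D·D·CA·DAC·DAC·CA·D·DAC·D·CB·DAC·CA·D·D·CA·DAC·DAC·CA·D·DAC·D·CA·DAC·CA·D·D·CA·DAC·DAC·CA·D·DAC·D·CA
    A ↦ CA
    B ↦ CB
    C ↦ D
    D ↦ DAC

A->CA, B->CB, C->D, D->DAC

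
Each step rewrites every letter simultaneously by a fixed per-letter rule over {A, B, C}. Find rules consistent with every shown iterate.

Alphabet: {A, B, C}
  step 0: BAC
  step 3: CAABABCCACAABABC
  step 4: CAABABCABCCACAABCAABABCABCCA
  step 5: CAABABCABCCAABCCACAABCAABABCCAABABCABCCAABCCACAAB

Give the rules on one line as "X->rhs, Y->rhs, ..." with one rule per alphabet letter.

  step 4 ⇒ step 5: CAABABCABCCACAABCAABABCABCCA ⇒ CA·AB·AB·C·AB·C·CA·AB·C·CA·CA·AB·CA·AB·AB·C·CA·AB·AB·C·AB·C·CA·AB·C·CA·CA·AB
    A ↦ AB
    B ↦ C
    C ↦ CA

A->AB, B->C, C->CA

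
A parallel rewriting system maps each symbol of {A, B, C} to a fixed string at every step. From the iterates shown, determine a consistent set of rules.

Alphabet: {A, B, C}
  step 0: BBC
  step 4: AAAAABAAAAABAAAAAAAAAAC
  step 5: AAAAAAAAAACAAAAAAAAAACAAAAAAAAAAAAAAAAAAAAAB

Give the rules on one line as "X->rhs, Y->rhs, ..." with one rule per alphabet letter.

A->AA, B->C, C->AB

  step 4 ⇒ step 5: AAAAABAAAAABAAAAAAAAAAC ⇒ AA·AA·AA·AA·AA·C·AA·AA·AA·AA·AA·C·AA·AA·AA·AA·AA·AA·AA·AA·AA·AA·AB
    A ↦ AA
    B ↦ C
    C ↦ AB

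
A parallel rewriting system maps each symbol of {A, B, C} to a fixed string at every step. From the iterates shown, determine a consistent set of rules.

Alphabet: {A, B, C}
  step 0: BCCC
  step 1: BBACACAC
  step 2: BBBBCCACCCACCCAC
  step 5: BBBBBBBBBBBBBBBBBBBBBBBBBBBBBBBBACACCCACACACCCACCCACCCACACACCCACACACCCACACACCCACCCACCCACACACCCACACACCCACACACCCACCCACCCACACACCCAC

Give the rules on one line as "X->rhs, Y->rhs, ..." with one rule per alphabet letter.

  step 1 ⇒ step 2: BBACACAC ⇒ BB·BB·CC·AC·CC·AC·CC·AC
    A ↦ CC
    B ↦ BB
    C ↦ AC

A->CC, B->BB, C->AC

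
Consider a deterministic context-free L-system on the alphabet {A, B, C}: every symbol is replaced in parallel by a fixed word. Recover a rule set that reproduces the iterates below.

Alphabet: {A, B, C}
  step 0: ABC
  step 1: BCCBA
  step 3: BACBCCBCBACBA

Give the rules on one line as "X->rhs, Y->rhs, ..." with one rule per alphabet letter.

  step 0 ⇒ step 1: ABC ⇒ BC·C·BA
    A ↦ BC
    B ↦ C
    C ↦ BA

A->BC, B->C, C->BA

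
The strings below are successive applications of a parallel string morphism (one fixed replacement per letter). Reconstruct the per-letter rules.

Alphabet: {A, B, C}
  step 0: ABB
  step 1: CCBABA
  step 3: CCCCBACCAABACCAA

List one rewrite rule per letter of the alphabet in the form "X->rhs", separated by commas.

  step 0 ⇒ step 1: ABB ⇒ CC·BA·BA
    A ↦ CC
    B ↦ BA
    C ↦ A  (constrained at step 1)

A->CC, B->BA, C->A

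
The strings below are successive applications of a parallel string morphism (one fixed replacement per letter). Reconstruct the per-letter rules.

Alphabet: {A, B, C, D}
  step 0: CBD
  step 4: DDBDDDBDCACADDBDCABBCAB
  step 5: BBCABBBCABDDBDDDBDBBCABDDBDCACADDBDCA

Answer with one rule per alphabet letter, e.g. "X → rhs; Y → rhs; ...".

  step 4 ⇒ step 5: DDBDDDBDCACADDBDCABBCAB ⇒ B·B·CA·B·B·B·CA·B·DD·BD·DD·BD·B·B·CA·B·DD·BD·CA·CA·DD·BD·CA
    A ↦ BD
    B ↦ CA
    C ↦ DD
    D ↦ B

A->BD, B->CA, C->DD, D->B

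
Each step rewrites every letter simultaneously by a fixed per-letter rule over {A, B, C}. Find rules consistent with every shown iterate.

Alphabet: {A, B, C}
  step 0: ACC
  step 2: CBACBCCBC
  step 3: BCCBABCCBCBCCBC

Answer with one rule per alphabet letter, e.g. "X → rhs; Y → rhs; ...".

A->BA, B->C, C->BC

  step 2 ⇒ step 3: CBACBCCBC ⇒ BC·C·BA·BC·C·BC·BC·C·BC
    A ↦ BA
    B ↦ C
    C ↦ BC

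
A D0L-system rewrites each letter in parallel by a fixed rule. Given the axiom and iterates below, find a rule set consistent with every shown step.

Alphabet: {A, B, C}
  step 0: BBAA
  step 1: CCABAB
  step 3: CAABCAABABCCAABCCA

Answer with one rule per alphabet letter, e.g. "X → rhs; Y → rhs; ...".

A->AB, B->C, C->CA

  step 0 ⇒ step 1: BBAA ⇒ C·C·AB·AB
    A ↦ AB
    B ↦ C
    C ↦ CA  (constrained at step 1)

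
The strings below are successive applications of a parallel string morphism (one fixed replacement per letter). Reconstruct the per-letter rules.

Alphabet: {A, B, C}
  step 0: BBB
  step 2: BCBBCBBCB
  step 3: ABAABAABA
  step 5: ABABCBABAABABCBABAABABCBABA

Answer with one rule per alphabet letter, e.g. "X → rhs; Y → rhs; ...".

  step 2 ⇒ step 3: BCBBCBBCB ⇒ A·B·A·A·B·A·A·B·A
    B ↦ A
    C ↦ B
    A ↦ BCB  (constrained at step 3)

A->BCB, B->A, C->B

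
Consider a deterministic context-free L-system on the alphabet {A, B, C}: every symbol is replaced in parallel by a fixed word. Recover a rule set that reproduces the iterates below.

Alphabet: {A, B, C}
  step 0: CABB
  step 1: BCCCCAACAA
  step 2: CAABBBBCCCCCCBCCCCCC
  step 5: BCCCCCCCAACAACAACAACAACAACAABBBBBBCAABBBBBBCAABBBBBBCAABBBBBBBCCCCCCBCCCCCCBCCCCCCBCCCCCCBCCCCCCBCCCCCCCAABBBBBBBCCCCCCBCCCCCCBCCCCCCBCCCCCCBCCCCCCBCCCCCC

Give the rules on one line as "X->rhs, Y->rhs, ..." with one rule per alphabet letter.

  step 1 ⇒ step 2: BCCCCAACAA ⇒ CAA·B·B·B·B·CCC·CCC·B·CCC·CCC
    A ↦ CCC
    B ↦ CAA
    C ↦ B

A->CCC, B->CAA, C->B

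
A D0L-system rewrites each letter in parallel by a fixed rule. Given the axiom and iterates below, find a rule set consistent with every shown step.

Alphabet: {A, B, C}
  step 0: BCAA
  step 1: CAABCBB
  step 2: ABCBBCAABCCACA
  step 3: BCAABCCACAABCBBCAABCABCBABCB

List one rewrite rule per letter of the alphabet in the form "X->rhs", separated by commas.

A->B, B->CA, C->ABC

  step 2 ⇒ step 3: ABCBBCAABCCACA ⇒ B·CA·ABC·CA·CA·ABC·B·B·CA·ABC·ABC·B·ABC·B
    A ↦ B
    B ↦ CA
    C ↦ ABC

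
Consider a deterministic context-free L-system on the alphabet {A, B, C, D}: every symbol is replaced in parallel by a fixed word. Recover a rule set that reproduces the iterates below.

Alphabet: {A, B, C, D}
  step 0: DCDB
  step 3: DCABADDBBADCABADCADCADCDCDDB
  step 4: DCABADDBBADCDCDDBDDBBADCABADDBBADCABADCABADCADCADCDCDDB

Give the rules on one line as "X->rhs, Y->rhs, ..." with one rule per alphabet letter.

A->BA, B->DDB, C->A, D->DC

  step 3 ⇒ step 4: DCABADDBBADCABADCADCADCDCDDB ⇒ DC·A·BA·DDB·BA·DC·DC·DDB·DDB·BA·DC·A·BA·DDB·BA·DC·A·BA·DC·A·BA·DC·A·DC·A·DC·DC·DDB
    A ↦ BA
    B ↦ DDB
    C ↦ A
    D ↦ DC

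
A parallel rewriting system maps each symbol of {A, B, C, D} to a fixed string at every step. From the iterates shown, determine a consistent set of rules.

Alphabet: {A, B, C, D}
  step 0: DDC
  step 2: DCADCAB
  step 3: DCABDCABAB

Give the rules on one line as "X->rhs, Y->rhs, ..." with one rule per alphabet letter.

  step 2 ⇒ step 3: DCADCAB ⇒ DC·A·B·DC·A·B·AB
    A ↦ B
    B ↦ AB
    C ↦ A
    D ↦ DC

A->B, B->AB, C->A, D->DC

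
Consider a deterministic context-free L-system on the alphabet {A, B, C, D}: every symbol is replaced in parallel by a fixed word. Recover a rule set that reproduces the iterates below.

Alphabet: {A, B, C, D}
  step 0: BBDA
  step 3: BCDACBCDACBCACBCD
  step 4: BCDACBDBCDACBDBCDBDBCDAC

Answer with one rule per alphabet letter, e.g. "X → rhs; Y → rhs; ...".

A->B, B->BC, C->D, D->AC

  step 3 ⇒ step 4: BCDACBCDACBCACBCD ⇒ BC·D·AC·B·D·BC·D·AC·B·D·BC·D·B·D·BC·D·AC
    A ↦ B
    B ↦ BC
    C ↦ D
    D ↦ AC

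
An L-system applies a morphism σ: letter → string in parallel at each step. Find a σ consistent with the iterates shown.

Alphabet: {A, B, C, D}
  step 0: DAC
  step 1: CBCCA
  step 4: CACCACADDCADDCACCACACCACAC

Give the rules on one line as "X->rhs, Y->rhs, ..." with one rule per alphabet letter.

A->C, B->DD, C->CA, D->CB

  step 0 ⇒ step 1: DAC ⇒ CB·C·CA
    A ↦ C
    C ↦ CA
    D ↦ CB
    B ↦ DD  (constrained at step 1)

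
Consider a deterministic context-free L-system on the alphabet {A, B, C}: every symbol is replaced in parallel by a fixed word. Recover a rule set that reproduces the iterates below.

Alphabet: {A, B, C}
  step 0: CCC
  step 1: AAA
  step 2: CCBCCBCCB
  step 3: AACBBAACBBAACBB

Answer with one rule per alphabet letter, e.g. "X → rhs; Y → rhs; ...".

  step 2 ⇒ step 3: CCBCCBCCB ⇒ A·A·CBB·A·A·CBB·A·A·CBB
    B ↦ CBB
    C ↦ A
  step 1 ⇒ step 2: AAA ⇒ CCB·CCB·CCB
    A ↦ CCB

A->CCB, B->CBB, C->A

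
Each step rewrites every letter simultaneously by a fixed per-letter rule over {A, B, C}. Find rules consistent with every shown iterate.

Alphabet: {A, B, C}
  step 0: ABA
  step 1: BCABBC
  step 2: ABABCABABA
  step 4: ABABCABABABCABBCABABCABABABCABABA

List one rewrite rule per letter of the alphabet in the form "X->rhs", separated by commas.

A->BC, B->AB, C->A

  step 1 ⇒ step 2: BCABBC ⇒ AB·A·BC·AB·AB·A
    A ↦ BC
    B ↦ AB
    C ↦ A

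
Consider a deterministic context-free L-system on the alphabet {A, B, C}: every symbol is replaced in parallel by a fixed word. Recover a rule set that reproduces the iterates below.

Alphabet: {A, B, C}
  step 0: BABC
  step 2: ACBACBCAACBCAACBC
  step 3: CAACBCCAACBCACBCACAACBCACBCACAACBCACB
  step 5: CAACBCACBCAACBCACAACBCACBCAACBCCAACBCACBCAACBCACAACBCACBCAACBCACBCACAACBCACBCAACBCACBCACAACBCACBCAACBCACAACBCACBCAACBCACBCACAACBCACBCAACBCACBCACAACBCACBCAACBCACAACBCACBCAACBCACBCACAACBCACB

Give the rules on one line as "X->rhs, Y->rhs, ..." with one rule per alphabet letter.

  step 2 ⇒ step 3: ACBACBCAACBCAACBC ⇒ CA·ACB·C·CA·ACB·C·ACB·CA·CA·ACB·C·ACB·CA·CA·ACB·C·ACB
    A ↦ CA
    B ↦ C
    C ↦ ACB

A->CA, B->C, C->ACB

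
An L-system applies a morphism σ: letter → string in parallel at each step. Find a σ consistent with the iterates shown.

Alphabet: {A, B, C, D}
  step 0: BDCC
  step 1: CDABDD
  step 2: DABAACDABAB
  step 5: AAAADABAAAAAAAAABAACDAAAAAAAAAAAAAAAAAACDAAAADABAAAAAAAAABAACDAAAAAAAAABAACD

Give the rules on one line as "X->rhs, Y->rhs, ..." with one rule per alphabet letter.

A->AA, B->CD, C->D, D->AB

  step 1 ⇒ step 2: CDABDD ⇒ D·AB·AA·CD·AB·AB
    A ↦ AA
    B ↦ CD
    C ↦ D
    D ↦ AB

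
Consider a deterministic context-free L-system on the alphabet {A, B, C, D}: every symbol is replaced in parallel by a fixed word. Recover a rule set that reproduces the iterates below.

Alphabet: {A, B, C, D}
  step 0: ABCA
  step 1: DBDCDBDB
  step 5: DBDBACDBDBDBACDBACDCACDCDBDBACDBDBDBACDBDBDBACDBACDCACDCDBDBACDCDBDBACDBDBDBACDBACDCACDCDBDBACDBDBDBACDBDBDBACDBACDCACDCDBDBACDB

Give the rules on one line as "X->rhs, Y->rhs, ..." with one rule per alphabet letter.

  step 0 ⇒ step 1: ABCA ⇒ DB·DC·DB·DB
    A ↦ DB
    B ↦ DC
    C ↦ DB
    D ↦ AC  (constrained at step 1)

A->DB, B->DC, C->DB, D->AC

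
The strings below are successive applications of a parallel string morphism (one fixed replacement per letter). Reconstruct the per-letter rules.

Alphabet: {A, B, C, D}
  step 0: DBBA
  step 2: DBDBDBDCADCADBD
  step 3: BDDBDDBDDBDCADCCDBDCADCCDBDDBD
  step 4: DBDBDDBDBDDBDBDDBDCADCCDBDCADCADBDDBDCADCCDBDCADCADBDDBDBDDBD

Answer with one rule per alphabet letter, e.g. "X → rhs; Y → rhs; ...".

  step 3 ⇒ step 4: BDDBDDBDDBDCADCCDBDCADCCDBDDBD ⇒ D·BD·BD·D·BD·BD·D·BD·BD·D·BD·CAD·CCD·BD·CAD·CAD·BD·D·BD·CAD·CCD·BD·CAD·CAD·BD·D·BD·BD·D·BD
    A ↦ CCD
    B ↦ D
    C ↦ CAD
    D ↦ BD

A->CCD, B->D, C->CAD, D->BD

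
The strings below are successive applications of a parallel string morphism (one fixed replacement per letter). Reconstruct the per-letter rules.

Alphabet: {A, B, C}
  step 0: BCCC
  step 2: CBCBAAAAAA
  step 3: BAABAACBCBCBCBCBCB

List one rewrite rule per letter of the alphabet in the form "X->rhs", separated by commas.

A->CB, B->AA, C->B

  step 2 ⇒ step 3: CBCBAAAAAA ⇒ B·AA·B·AA·CB·CB·CB·CB·CB·CB
    A ↦ CB
    B ↦ AA
    C ↦ B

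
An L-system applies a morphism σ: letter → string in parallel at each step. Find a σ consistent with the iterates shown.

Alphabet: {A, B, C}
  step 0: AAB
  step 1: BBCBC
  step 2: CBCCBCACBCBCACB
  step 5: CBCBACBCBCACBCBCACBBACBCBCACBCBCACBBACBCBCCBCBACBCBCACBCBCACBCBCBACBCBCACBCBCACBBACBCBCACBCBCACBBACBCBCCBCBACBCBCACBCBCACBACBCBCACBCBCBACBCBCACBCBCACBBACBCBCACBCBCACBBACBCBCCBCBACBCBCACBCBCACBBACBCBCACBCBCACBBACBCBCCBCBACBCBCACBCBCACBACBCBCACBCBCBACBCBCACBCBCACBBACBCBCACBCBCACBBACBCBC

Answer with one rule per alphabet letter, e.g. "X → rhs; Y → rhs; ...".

A->B, B->CBC, C->ACB

  step 1 ⇒ step 2: BBCBC ⇒ CBC·CBC·ACB·CBC·ACB
    B ↦ CBC
    C ↦ ACB
  step 0 ⇒ step 1: AAB ⇒ B·B·CBC
    A ↦ B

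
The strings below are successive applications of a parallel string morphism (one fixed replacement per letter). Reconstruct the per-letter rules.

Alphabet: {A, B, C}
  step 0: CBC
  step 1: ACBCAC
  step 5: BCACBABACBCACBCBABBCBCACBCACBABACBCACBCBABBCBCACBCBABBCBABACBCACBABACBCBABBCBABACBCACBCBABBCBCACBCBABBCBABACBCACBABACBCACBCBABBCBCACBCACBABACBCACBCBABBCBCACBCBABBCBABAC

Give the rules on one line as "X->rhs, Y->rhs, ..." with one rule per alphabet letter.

A->BAB, B->BC, C->AC

  step 0 ⇒ step 1: CBC ⇒ AC·BC·AC
    B ↦ BC
    C ↦ AC
    A ↦ BAB  (constrained at step 1)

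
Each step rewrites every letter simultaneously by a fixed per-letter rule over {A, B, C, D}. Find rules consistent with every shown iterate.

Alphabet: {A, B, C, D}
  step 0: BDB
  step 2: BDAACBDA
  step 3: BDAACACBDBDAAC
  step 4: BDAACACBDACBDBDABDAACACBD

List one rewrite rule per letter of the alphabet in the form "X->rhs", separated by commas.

  step 3 ⇒ step 4: BDAACACBDBDAAC ⇒ BD·A·AC·AC·BD·AC·BD·BD·A·BD·A·AC·AC·BD
    A ↦ AC
    B ↦ BD
    C ↦ BD
    D ↦ A

A->AC, B->BD, C->BD, D->A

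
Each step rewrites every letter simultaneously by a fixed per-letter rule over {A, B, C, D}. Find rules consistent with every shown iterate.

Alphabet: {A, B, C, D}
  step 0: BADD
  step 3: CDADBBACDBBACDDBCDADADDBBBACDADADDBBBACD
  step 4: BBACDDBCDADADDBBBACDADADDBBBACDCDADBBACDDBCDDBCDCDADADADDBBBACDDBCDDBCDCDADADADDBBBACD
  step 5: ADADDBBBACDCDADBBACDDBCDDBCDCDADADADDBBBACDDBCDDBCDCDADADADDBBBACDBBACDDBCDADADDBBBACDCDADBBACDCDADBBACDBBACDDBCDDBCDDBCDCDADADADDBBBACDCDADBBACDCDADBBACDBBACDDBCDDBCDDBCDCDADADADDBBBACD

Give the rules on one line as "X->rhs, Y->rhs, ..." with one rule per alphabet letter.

  step 4 ⇒ step 5: BBACDDBCDADADDBBBACDADADDBBBACDCDADBBACDDBCDDBCDCDADADADDBBBACDDBCDDBCDCDADADADDBBBACD ⇒ AD·AD·DB·BBA·CD·CD·AD·BBA·CD·DB·CD·DB·CD·CD·AD·AD·AD·DB·BBA·CD·DB·CD·DB·CD·CD·AD·AD·AD·DB·BBA·CD·BBA·CD·DB·CD·AD·AD·DB·BBA·CD·CD·AD·BBA·CD·CD·AD·BBA·CD·BBA·CD·DB·CD·DB·CD·DB·CD·CD·AD·AD·AD·DB·BBA·CD·CD·AD·BBA·CD·CD·AD·BBA·CD·BBA·CD·DB·CD·DB·CD·DB·CD·CD·AD·AD·AD·DB·BBA·CD
    A ↦ DB
    B ↦ AD
    C ↦ BBA
    D ↦ CD

A->DB, B->AD, C->BBA, D->CD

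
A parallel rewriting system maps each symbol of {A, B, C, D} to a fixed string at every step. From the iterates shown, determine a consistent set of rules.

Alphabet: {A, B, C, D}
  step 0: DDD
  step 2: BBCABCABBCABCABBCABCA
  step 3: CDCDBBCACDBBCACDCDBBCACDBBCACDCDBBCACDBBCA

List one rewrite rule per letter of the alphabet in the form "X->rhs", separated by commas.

  step 2 ⇒ step 3: BBCABCABBCABCABBCABCA ⇒ CD·CD·B·BCA·CD·B·BCA·CD·CD·B·BCA·CD·B·BCA·CD·CD·B·BCA·CD·B·BCA
    A ↦ BCA
    B ↦ CD
    C ↦ B
    D ↦ CAA  (constrained at step 0)

A->BCA, B->CD, C->B, D->CAA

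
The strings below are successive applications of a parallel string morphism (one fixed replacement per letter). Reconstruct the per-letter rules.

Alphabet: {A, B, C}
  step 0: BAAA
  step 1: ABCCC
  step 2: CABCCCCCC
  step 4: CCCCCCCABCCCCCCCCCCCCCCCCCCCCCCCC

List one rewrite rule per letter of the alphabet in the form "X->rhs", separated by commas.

  step 1 ⇒ step 2: ABCCC ⇒ C·AB·CC·CC·CC
    A ↦ C
    B ↦ AB
    C ↦ CC

A->C, B->AB, C->CC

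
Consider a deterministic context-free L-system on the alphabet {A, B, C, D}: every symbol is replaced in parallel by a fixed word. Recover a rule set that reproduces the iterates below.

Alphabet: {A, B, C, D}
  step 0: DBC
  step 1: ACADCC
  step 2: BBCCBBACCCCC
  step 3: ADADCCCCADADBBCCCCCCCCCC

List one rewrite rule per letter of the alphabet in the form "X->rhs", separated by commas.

  step 2 ⇒ step 3: BBCCBBACCCCC ⇒ AD·AD·CC·CC·AD·AD·BB·CC·CC·CC·CC·CC
    A ↦ BB
    B ↦ AD
    C ↦ CC
  step 0 ⇒ step 1: DBC ⇒ AC·AD·CC
    D ↦ AC

A->BB, B->AD, C->CC, D->AC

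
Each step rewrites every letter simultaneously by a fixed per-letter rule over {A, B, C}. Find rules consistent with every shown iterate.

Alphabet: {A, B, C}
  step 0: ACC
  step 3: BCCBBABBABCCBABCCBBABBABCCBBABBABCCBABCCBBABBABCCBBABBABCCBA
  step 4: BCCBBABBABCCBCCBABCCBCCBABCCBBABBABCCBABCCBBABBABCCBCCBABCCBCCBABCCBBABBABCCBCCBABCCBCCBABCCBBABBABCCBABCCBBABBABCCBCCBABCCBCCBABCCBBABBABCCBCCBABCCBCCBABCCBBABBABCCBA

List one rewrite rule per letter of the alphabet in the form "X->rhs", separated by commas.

A->BA, B->BCC, C->BBA

  step 3 ⇒ step 4: BCCBBABBABCCBABCCBBABBABCCBBABBABCCBABCCBBABBABCCBBABBABCCBA ⇒ BCC·BBA·BBA·BCC·BCC·BA·BCC·BCC·BA·BCC·BBA·BBA·BCC·BA·BCC·BBA·BBA·BCC·BCC·BA·BCC·BCC·BA·BCC·BBA·BBA·BCC·BCC·BA·BCC·BCC·BA·BCC·BBA·BBA·BCC·BA·BCC·BBA·BBA·BCC·BCC·BA·BCC·BCC·BA·BCC·BBA·BBA·BCC·BCC·BA·BCC·BCC·BA·BCC·BBA·BBA·BCC·BA
    A ↦ BA
    B ↦ BCC
    C ↦ BBA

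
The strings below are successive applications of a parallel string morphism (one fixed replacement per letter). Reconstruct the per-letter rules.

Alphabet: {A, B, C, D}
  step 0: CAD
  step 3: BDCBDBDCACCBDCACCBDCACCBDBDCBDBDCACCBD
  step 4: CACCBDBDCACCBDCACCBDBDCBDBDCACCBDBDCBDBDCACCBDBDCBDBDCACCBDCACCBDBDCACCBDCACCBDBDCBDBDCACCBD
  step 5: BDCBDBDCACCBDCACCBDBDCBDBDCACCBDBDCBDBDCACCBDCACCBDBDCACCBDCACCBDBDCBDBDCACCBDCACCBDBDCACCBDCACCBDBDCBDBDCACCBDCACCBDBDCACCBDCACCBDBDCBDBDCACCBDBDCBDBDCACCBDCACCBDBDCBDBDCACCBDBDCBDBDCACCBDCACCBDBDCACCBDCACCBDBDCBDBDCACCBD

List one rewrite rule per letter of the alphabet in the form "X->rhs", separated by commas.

A->C, B->CAC, C->BD, D->CBD

  step 4 ⇒ step 5: CACCBDBDCACCBDCACCBDBDCBDBDCACCBDBDCBDBDCACCBDBDCBDBDCACCBDCACCBDBDCACCBDCACCBDBDCBDBDCACCBD ⇒ BD·C·BD·BD·CAC·CBD·CAC·CBD·BD·C·BD·BD·CAC·CBD·BD·C·BD·BD·CAC·CBD·CAC·CBD·BD·CAC·CBD·CAC·CBD·BD·C·BD·BD·CAC·CBD·CAC·CBD·BD·CAC·CBD·CAC·CBD·BD·C·BD·BD·CAC·CBD·CAC·CBD·BD·CAC·CBD·CAC·CBD·BD·C·BD·BD·CAC·CBD·BD·C·BD·BD·CAC·CBD·CAC·CBD·BD·C·BD·BD·CAC·CBD·BD·C·BD·BD·CAC·CBD·CAC·CBD·BD·CAC·CBD·CAC·CBD·BD·C·BD·BD·CAC·CBD
    A ↦ C
    B ↦ CAC
    C ↦ BD
    D ↦ CBD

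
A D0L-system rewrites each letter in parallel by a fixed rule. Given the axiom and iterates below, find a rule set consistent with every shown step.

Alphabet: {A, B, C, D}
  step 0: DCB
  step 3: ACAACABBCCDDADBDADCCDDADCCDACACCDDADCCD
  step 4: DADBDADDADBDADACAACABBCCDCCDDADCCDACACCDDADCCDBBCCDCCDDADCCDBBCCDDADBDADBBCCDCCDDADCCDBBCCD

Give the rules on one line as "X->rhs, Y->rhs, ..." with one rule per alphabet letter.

  step 3 ⇒ step 4: ACAACABBCCDDADBDADCCDDADCCDACACCDDADCCD ⇒ DAD·B·DAD·DAD·B·DAD·ACA·ACA·B·B·CCD·CCD·DAD·CCD·ACA·CCD·DAD·CCD·B·B·CCD·CCD·DAD·CCD·B·B·CCD·DAD·B·DAD·B·B·CCD·CCD·DAD·CCD·B·B·CCD
    A ↦ DAD
    B ↦ ACA
    C ↦ B
    D ↦ CCD

A->DAD, B->ACA, C->B, D->CCD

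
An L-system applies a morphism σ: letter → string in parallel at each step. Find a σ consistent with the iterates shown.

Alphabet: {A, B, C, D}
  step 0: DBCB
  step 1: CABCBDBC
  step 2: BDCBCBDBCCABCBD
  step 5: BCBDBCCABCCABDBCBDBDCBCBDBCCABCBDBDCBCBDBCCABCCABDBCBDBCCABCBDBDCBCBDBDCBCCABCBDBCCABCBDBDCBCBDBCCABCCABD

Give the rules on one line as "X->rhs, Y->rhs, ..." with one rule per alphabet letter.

A->C, B->BC, C->BD, D->CA

  step 1 ⇒ step 2: CABCBDBC ⇒ BD·C·BC·BD·BC·CA·BC·BD
    A ↦ C
    B ↦ BC
    C ↦ BD
    D ↦ CA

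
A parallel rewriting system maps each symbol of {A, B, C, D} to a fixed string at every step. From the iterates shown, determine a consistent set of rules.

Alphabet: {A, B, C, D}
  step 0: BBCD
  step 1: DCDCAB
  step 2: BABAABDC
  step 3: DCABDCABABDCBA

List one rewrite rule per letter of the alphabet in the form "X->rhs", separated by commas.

  step 2 ⇒ step 3: BABAABDC ⇒ DC·AB·DC·AB·AB·DC·B·A
    A ↦ AB
    B ↦ DC
    C ↦ A
    D ↦ B

A->AB, B->DC, C->A, D->B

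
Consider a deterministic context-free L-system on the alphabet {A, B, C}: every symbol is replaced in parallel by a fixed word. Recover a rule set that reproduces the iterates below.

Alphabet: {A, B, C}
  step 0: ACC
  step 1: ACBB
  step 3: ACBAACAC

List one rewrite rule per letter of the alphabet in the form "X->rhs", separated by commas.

  step 0 ⇒ step 1: ACC ⇒ AC·B·B
    A ↦ AC
    C ↦ B
    B ↦ A  (constrained at step 1)

A->AC, B->A, C->B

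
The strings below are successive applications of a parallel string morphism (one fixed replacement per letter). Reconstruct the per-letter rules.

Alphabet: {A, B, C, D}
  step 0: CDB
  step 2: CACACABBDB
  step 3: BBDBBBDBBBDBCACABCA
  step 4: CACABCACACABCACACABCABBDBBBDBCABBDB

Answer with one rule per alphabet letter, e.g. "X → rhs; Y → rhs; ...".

  step 3 ⇒ step 4: BBDBBBDBBBDBCACABCA ⇒ CA·CA·B·CA·CA·CA·B·CA·CA·CA·B·CA·BB·DB·BB·DB·CA·BB·DB
    A ↦ DB
    B ↦ CA
    C ↦ BB
    D ↦ B

A->DB, B->CA, C->BB, D->B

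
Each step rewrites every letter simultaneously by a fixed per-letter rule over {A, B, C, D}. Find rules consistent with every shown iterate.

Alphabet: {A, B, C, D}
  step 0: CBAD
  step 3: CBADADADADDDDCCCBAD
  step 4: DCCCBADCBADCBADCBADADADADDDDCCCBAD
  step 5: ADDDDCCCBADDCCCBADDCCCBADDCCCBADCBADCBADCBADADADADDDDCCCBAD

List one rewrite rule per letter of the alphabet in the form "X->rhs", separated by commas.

  step 4 ⇒ step 5: DCCCBADCBADCBADCBADADADADDDDCCCBAD ⇒ AD·D·D·D·CC·CB·AD·D·CC·CB·AD·D·CC·CB·AD·D·CC·CB·AD·CB·AD·CB·AD·CB·AD·AD·AD·AD·D·D·D·CC·CB·AD
    A ↦ CB
    B ↦ CC
    C ↦ D
    D ↦ AD

A->CB, B->CC, C->D, D->AD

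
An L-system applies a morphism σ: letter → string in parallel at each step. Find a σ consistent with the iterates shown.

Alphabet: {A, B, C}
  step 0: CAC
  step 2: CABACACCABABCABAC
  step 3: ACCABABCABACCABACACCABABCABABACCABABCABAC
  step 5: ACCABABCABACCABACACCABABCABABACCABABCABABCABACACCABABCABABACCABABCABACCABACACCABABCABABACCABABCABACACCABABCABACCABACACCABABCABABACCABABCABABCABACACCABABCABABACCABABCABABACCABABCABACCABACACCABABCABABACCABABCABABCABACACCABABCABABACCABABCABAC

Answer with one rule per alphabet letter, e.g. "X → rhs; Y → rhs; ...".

  step 2 ⇒ step 3: CABACACCABABCABAC ⇒ AC·CAB·AB·CAB·AC·CAB·AC·AC·CAB·AB·CAB·AB·AC·CAB·AB·CAB·AC
    A ↦ CAB
    B ↦ AB
    C ↦ AC

A->CAB, B->AB, C->AC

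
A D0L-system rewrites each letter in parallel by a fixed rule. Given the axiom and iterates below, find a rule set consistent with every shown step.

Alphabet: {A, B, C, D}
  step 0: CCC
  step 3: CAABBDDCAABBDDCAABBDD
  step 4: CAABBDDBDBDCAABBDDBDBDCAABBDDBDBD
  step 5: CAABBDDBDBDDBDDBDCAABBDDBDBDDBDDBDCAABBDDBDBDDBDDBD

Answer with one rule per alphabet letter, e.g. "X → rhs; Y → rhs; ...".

  step 4 ⇒ step 5: CAABBDDBDBDCAABBDDBDBDCAABBDDBDBD ⇒ CAA·B·B·D·D·BD·BD·D·BD·D·BD·CAA·B·B·D·D·BD·BD·D·BD·D·BD·CAA·B·B·D·D·BD·BD·D·BD·D·BD
    A ↦ B
    B ↦ D
    C ↦ CAA
    D ↦ BD

A->B, B->D, C->CAA, D->BD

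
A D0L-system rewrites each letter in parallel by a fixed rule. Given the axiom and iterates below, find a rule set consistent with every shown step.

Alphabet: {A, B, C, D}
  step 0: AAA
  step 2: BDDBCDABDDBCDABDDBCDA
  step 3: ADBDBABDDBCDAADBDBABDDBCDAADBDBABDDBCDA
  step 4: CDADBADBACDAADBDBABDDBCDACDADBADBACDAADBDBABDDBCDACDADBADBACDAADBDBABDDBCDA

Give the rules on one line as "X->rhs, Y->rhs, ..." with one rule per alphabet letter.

  step 3 ⇒ step 4: ADBDBABDDBCDAADBDBABDDBCDAADBDBABDDBCDA ⇒ CDA·DB·A·DB·A·CDA·A·DB·DB·A·BD·DB·CDA·CDA·DB·A·DB·A·CDA·A·DB·DB·A·BD·DB·CDA·CDA·DB·A·DB·A·CDA·A·DB·DB·A·BD·DB·CDA
    A ↦ CDA
    B ↦ A
    C ↦ BD
    D ↦ DB

A->CDA, B->A, C->BD, D->DB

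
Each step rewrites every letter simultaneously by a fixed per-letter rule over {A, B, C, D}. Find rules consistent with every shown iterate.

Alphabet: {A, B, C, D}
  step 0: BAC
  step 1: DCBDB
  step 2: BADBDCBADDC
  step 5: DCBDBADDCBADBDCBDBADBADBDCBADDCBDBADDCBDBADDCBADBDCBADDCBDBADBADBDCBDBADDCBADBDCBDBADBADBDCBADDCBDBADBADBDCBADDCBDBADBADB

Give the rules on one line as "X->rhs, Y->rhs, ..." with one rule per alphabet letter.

  step 1 ⇒ step 2: DCBDB ⇒ BAD·B·DC·BAD·DC
    B ↦ DC
    C ↦ B
    D ↦ BAD
  step 0 ⇒ step 1: BAC ⇒ DC·BD·B
    A ↦ BD

A->BD, B->DC, C->B, D->BAD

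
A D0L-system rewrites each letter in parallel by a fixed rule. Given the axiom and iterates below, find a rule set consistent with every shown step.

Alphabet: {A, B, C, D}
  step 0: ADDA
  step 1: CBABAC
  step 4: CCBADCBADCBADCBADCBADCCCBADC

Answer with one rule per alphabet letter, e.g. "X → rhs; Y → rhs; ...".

  step 0 ⇒ step 1: ADDA ⇒ C·BA·BA·C
    A ↦ C
    D ↦ BA
    B ↦ C  (constrained at step 1)
    C ↦ DC  (constrained at step 1)

A->C, B->C, C->DC, D->BA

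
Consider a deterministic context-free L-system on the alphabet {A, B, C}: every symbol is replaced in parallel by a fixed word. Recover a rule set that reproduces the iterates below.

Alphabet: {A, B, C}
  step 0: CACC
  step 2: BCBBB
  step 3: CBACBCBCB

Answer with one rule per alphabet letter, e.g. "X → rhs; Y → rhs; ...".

  step 2 ⇒ step 3: BCBBB ⇒ CB·A·CB·CB·CB
    B ↦ CB
    C ↦ A
    A ↦ B  (constrained at step 0)

A->B, B->CB, C->A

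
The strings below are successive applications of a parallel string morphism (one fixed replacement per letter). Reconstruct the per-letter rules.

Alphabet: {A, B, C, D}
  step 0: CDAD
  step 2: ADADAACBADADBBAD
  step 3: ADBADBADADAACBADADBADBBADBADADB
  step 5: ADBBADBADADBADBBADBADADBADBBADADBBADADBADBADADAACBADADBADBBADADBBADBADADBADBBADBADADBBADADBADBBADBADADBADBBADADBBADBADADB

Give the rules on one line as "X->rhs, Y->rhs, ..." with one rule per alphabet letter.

A->AD, B->BAD, C->AAC, D->B

  step 2 ⇒ step 3: ADADAACBADADBBAD ⇒ AD·B·AD·B·AD·AD·AAC·BAD·AD·B·AD·B·BAD·BAD·AD·B
    A ↦ AD
    B ↦ BAD
    C ↦ AAC
    D ↦ B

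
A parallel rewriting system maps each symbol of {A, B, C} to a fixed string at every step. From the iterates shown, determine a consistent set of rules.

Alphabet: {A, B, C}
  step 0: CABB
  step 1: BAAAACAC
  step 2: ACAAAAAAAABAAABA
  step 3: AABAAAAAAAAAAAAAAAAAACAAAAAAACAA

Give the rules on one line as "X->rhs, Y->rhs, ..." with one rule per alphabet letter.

  step 2 ⇒ step 3: ACAAAAAAAABAAABA ⇒ AA·BA·AA·AA·AA·AA·AA·AA·AA·AA·AC·AA·AA·AA·AC·AA
    A ↦ AA
    B ↦ AC
    C ↦ BA

A->AA, B->AC, C->BA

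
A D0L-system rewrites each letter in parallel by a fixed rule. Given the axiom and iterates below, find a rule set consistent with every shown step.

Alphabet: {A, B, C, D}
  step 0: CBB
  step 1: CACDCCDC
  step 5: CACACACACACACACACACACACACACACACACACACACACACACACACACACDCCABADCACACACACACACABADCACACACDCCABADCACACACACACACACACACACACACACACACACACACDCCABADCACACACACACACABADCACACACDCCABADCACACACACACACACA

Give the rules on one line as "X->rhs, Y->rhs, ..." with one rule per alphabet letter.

A->CA, B->CDC, C->CA, D->BAD

  step 0 ⇒ step 1: CBB ⇒ CA·CDC·CDC
    B ↦ CDC
    C ↦ CA
    A ↦ CA  (constrained at step 1)
    D ↦ BAD  (constrained at step 1)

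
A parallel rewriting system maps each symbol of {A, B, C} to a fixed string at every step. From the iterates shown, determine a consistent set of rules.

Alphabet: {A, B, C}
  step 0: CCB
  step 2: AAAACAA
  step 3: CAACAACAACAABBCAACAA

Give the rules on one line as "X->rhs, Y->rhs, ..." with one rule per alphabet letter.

A->CAA, B->A, C->BB

  step 2 ⇒ step 3: AAAACAA ⇒ CAA·CAA·CAA·CAA·BB·CAA·CAA
    A ↦ CAA
    C ↦ BB
    B ↦ A  (constrained at step 0)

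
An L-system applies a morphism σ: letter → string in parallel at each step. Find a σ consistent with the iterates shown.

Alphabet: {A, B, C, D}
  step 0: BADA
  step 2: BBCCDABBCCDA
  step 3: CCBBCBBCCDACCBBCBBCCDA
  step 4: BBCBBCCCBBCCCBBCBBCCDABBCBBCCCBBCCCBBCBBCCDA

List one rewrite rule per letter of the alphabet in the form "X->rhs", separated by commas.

A->DA, B->C, C->BBC, D->C

  step 3 ⇒ step 4: CCBBCBBCCDACCBBCBBCCDA ⇒ BBC·BBC·C·C·BBC·C·C·BBC·BBC·C·DA·BBC·BBC·C·C·BBC·C·C·BBC·BBC·C·DA
    A ↦ DA
    B ↦ C
    C ↦ BBC
    D ↦ C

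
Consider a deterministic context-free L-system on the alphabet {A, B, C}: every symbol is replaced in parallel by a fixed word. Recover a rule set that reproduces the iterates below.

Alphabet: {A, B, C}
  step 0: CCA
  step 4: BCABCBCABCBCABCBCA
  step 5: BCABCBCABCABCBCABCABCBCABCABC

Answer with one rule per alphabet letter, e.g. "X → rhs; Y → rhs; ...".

A->BC, B->BC, C->A

  step 4 ⇒ step 5: BCABCBCABCBCABCBCA ⇒ BC·A·BC·BC·A·BC·A·BC·BC·A·BC·A·BC·BC·A·BC·A·BC
    A ↦ BC
    B ↦ BC
    C ↦ A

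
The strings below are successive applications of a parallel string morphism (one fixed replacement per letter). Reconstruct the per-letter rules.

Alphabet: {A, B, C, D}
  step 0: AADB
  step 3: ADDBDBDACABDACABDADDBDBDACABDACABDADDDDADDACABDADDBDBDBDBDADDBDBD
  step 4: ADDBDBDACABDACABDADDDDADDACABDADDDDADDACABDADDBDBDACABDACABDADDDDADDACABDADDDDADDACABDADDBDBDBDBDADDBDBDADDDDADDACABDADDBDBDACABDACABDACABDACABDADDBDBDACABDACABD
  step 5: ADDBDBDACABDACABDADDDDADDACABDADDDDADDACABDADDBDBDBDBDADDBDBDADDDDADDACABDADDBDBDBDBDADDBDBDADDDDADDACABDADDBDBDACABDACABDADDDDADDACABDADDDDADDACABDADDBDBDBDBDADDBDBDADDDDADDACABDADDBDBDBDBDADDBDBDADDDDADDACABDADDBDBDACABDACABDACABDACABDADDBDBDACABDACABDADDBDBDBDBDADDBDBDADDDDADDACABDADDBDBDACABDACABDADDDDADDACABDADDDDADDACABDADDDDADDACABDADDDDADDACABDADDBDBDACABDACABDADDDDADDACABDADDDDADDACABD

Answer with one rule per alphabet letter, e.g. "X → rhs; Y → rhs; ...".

A->ADD, B->ACA, C->DD, D->BD

  step 4 ⇒ step 5: ADDBDBDACABDACABDADDDDADDACABDADDDDADDACABDADDBDBDACABDACABDADDDDADDACABDADDDDADDACABDADDBDBDBDBDADDBDBDADDDDADDACABDADDBDBDACABDACABDACABDACABDADDBDBDACABDACABD ⇒ ADD·BD·BD·ACA·BD·ACA·BD·ADD·DD·ADD·ACA·BD·ADD·DD·ADD·ACA·BD·ADD·BD·BD·BD·BD·ADD·BD·BD·ADD·DD·ADD·ACA·BD·ADD·BD·BD·BD·BD·ADD·BD·BD·ADD·DD·ADD·ACA·BD·ADD·BD·BD·ACA·BD·ACA·BD·ADD·DD·ADD·ACA·BD·ADD·DD·ADD·ACA·BD·ADD·BD·BD·BD·BD·ADD·BD·BD·ADD·DD·ADD·ACA·BD·ADD·BD·BD·BD·BD·ADD·BD·BD·ADD·DD·ADD·ACA·BD·ADD·BD·BD·ACA·BD·ACA·BD·ACA·BD·ACA·BD·ADD·BD·BD·ACA·BD·ACA·BD·ADD·BD·BD·BD·BD·ADD·BD·BD·ADD·DD·ADD·ACA·BD·ADD·BD·BD·ACA·BD·ACA·BD·ADD·DD·ADD·ACA·BD·ADD·DD·ADD·ACA·BD·ADD·DD·ADD·ACA·BD·ADD·DD·ADD·ACA·BD·ADD·BD·BD·ACA·BD·ACA·BD·ADD·DD·ADD·ACA·BD·ADD·DD·ADD·ACA·BD
    A ↦ ADD
    B ↦ ACA
    C ↦ DD
    D ↦ BD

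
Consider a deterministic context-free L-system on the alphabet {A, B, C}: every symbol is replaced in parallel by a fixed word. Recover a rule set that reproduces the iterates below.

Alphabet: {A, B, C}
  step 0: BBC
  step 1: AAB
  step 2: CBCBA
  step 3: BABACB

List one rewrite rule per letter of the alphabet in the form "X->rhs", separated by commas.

A->CB, B->A, C->B

  step 2 ⇒ step 3: CBCBA ⇒ B·A·B·A·CB
    A ↦ CB
    B ↦ A
    C ↦ B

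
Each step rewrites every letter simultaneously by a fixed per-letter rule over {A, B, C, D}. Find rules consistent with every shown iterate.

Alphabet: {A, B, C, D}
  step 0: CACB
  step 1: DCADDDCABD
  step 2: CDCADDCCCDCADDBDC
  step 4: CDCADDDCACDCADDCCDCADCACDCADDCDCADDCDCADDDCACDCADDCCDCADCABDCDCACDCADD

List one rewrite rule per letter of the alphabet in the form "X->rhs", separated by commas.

A->DD, B->BD, C->DCA, D->C

  step 1 ⇒ step 2: DCADDDCABD ⇒ C·DCA·DD·C·C·C·DCA·DD·BD·C
    A ↦ DD
    B ↦ BD
    C ↦ DCA
    D ↦ C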